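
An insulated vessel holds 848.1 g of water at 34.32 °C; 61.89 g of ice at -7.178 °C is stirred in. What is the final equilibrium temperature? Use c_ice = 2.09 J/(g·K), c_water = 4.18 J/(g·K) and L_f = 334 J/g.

Energy conservation, ΣQ = 0:
ice -7.178→0 °C: 61.89×2.09×7.178 = 928.48
  latent heat to melt: 61.89×334 = 20671
  meltwater 0→T: 61.89×4.18×T = 258.7 T
  water: 3545.1(T − 34.32)
3803.8 T = 121666 − 21600 = 100067
T ≈ 26.31 °C — above 0 °C, consistent with complete melting.

T_f ≈ 26.3 °C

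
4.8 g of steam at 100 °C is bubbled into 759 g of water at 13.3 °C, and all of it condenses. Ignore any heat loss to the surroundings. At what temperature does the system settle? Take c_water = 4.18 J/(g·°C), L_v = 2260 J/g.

Taking heat into each body as positive, Σ m c ΔT = 0:
condense steam: −4.8×2260 = −10848; condensate cools 100→T: 4.8×4.18×(T − 100) = 20.06(T − 100); original water: 3172.6(T − 13.3)
3192.7 T = 10848 + 2006.4 + 42196 = 55050
T ≈ 17.24 °C — below 100 °C, confirming all the steam condensed.

T_f ≈ 17.2 °C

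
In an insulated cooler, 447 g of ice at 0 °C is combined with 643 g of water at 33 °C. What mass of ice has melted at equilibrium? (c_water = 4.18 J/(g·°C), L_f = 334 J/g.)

Water can give up m c ΔT = 643×4.18×33 = 88695 J before reaching 0 °C.
To melt every bit of ice: 447×334 = 149298 J.
88695 J < 149298 J, so only part of the ice melts and the system sits at 0 °C.
m_melted×334 = 88695  ⇒  m_melted ≈ 265.6 g.

m_melted ≈ 266 g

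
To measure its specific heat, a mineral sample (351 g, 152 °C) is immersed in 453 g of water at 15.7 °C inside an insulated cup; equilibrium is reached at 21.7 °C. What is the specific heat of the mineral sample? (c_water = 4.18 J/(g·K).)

c ≈ 0.248 J/(g·K)

Energy conservation, ΣQ = 0:
351×c×(21.7 − 152) + 453×4.18×(21.7 − 15.7) = 0
-45735 c = -11361
c = -11361/-45735 ≈ 0.2484 J/(g·K)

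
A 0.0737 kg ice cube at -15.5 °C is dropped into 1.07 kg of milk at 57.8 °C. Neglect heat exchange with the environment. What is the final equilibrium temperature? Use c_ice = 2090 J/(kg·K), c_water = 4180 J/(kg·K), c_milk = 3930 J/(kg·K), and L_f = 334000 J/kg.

T_f ≈ 47.9 °C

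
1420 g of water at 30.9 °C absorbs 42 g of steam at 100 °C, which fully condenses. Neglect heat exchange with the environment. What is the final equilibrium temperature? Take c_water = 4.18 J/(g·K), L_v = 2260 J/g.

T_f ≈ 48.4 °C

Energy balance with sensible and latent terms:
condense steam: −42·2260 = −94920; condensed water 100 °C→T: 175.56(T − 100); water warms: 1420·4.18·(T − 30.9) = 5935.6(T − 30.9)
6111.2 T = 94920 + 17556 + 183410 = 295886
T ≈ 48.42 °C — below 100 °C, confirming all the steam condensed.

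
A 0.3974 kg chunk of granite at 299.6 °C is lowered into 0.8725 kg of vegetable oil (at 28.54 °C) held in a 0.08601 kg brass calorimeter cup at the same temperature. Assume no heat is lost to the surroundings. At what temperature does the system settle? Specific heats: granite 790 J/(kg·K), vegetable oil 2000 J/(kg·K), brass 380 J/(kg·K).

T_f ≈ 69.2 °C

Taking heat into each body as positive, Σ m c ΔT = 0:
0.3974×790×(T − 299.6) + 0.8725×2000×(T − 28.54) + 0.08601×380×(T − 28.54) = 0
313.95(T − 299.6) + 1745(T − 28.54) + 32.68(T − 28.54) = 0
(313.95 + 1745 + 32.68) T = 313.95×299.6 + 1745×28.54 + 32.68×28.54
T = 144793 / 2091.6 = 69.2 °C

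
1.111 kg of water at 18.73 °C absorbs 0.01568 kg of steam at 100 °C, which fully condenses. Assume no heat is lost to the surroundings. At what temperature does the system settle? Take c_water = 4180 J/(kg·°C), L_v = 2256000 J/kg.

Conservation of energy gives ΣQ = 0:
steam→water at 100 °C releases m L_v = 0.01568×2256000 = 35374
  condensate cools 100→T: 0.01568×4180×(T − 100) = 65.54(T − 100)
  water warms: 1.111×4180×(T − 18.73) = 4644(T − 18.73)
4709.5 T = 35374 + 6554.2 + 86982 = 128910
T ≈ 27.37 °C (< 100 °C, so full condensation is consistent).

T_f ≈ 27.4 °C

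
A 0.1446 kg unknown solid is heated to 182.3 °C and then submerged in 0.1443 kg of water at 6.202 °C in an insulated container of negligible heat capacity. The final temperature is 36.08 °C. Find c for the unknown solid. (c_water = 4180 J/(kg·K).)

Heat lost by the unknown solid = heat gained by the water:
0.1446×c×(182.3 − 36.08) = 0.1443×4180×(36.08 − 6.202)
21.14 c = 18022  ⇒  c ≈ 852.4 J/(kg·K)

c ≈ 852 J/(kg·K)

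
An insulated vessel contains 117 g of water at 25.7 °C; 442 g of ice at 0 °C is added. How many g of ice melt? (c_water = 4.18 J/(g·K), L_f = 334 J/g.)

Cooling the water to 0 °C releases 117×4.18×25.7 = 12569 J.
Melting all 442 g of ice would need 442×334 = 147628 J.
12569 J < 147628 J, so only part of the ice melts and the system sits at 0 °C.
m_melted×334 = 12569  ⇒  m_melted ≈ 37.63 g.

m_melted ≈ 37.6 g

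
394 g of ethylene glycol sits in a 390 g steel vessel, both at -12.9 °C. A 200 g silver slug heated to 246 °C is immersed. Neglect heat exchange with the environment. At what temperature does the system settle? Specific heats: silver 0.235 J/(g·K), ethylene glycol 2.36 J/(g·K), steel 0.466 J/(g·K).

T_f = Σ m_i c_i T_i / Σ m_i c_i:
T_f = (47·246 + 929.84·(-12.9) + 181.74·(-12.9)) / (47 + 929.84 + 181.74)
    = -2777.4 / 1158.6 ≈ -2.40 °C

T_f ≈ -2.4 °C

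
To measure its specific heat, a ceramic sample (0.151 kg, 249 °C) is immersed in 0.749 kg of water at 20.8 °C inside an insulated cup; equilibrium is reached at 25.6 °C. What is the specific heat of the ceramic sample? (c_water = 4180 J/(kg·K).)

c ≈ 445 J/(kg·K)

m_s c (T_s − T_f) = m_water c_water (T_f − T_0):
0.151×c×(249 − 25.6) = 0.749×4180×(25.6 − 20.8)
33.73 c = 15028  ⇒  c ≈ 445.5 J/(kg·K)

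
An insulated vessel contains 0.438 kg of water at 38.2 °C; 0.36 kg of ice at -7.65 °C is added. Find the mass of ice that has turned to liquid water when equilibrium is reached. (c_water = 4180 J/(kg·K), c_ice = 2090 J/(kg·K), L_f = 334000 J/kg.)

m_melted ≈ 0.192 kg

Water can give up m c ΔT = 0.438·4180·38.2 = 69938 J before reaching 0 °C.
Of that, 0.36·2090·7.65 = 5755.9 J goes to bring the ice to 0 °C, leaving 64182 J.
Melting all 0.36 kg of ice would need 0.36·334000 = 120240 J.
64182 J < 120240 J, so only part of the ice melts and the system sits at 0 °C.
Mass melted = 64182/334000 ≈ 0.1922 kg.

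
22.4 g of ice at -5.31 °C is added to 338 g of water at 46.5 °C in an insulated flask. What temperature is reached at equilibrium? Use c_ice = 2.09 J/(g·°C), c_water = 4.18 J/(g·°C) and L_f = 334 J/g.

T_f ≈ 38.5 °C

Conservation of energy gives ΣQ = 0:
ice -5.31→0 °C: 22.4·2.09·5.31 = 248.59; latent heat to melt: 22.4·334 = 7481.6; warm the meltwater: 93.63 T; water cools: 338·4.18·(T − 46.5) = 1412.8(T − 46.5)
1506.5 T = 65697 − 7730.2 = 57967
T ≈ 38.48 °C. Since T > 0 °C, the all-ice-melts assumption holds.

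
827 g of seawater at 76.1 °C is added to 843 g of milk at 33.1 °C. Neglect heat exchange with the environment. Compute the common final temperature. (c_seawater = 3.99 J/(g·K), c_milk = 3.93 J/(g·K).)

|Q_seawater| = |Q_milk|:
827×3.99×(76.1 − T) = 843×3.93×(T − 33.1)
3299.7(76.1 − T) = 3313(T − 33.1)
6612.7 T = 360769  ⇒  T ≈ 54.56 °C

T_f ≈ 54.6 °C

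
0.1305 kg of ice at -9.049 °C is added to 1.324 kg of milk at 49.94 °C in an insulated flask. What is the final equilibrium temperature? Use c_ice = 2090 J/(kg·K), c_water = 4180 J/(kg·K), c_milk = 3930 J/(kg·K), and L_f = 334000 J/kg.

Taking heat into each body as positive, Σ m c ΔT = 0:
warm ice to 0 °C: 0.1305·2090·(0 − (-9.049)) = 2468.1
  fusion: m_ice L_f = 0.1305·334000 = 43587
  warm the meltwater: 545.49 T
  milk: 5203.3(T − 49.94)
5748.8 T = 259854 − 46055 = 213799
T ≈ 37.19 °C (positive, so assuming full melt was valid).

T_f ≈ 37.2 °C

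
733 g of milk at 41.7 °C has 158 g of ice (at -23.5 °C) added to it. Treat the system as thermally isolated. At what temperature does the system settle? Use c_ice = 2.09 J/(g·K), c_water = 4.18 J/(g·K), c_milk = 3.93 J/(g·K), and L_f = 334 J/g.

T_f ≈ 16.8 °C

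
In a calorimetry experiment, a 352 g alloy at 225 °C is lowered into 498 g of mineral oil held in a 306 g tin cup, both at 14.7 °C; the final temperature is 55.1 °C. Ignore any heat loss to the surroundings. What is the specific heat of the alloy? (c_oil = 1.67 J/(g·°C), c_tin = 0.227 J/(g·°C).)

Heat gained plus heat lost sum to zero:
352×c×(55.1 − 225) + 498×1.67×(55.1 − 14.7) + 306×0.227×(55.1 − 14.7) = 0
-59805 c = -36405
c = -36405/-59805 ≈ 0.6087 J/(g·°C)

c ≈ 0.609 J/(g·°C)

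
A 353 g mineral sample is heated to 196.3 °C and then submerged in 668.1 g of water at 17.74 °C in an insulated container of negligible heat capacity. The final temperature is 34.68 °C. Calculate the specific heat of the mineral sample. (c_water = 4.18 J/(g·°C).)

Energy conservation, ΣQ = 0:
353·c·(34.68 − 196.3) + 668.1·4.18·(34.68 − 17.74) = 0
-57052 c = -47308
c = -47308/-57052 ≈ 0.8292 J/(g·°C)

c ≈ 0.829 J/(g·°C)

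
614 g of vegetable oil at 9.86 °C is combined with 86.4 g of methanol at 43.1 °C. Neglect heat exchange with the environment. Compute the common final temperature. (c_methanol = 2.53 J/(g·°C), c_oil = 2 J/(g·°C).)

T_f ≈ 14.9 °C

|Q_methanol| = |Q_oil|:
86.4×2.53×(43.1 − T) = 614×2×(T − 9.86)
218.59(43.1 − T) = 1228(T − 9.86)
1446.6 T = 21529  ⇒  T ≈ 14.88 °C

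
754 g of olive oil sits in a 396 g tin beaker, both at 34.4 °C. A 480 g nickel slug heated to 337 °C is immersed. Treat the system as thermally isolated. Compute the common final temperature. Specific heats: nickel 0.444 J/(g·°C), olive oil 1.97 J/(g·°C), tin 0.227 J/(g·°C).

Heat gained plus heat lost sum to zero:
480·0.444·(T − 337) + 754·1.97·(T − 34.4) + 396·0.227·(T − 34.4) = 0
1788.4 T = 126011
T ≈ 70.46 °C

T_f ≈ 70.5 °C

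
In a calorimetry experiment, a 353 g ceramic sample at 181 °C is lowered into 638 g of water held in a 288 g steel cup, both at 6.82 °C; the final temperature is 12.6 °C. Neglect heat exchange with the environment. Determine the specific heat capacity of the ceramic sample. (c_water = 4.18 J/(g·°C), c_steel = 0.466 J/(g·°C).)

c ≈ 0.272 J/(g·°C)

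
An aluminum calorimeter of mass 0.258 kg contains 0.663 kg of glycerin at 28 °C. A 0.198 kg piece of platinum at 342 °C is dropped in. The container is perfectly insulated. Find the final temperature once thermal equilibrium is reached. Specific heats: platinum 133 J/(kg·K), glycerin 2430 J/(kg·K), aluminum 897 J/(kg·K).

T_f ≈ 32.4 °C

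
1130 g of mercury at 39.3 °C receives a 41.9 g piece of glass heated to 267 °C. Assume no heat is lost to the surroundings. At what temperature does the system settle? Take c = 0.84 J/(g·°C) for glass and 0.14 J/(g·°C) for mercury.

T_f ≈ 80.7 °C

|Q_glass| = |Q_mercury|:
41.9*0.84*(267 − T) = 1130*0.14*(T − 39.3)
35.2(267 − T) = 158.2(T − 39.3)
193.4 T = 15615  ⇒  T ≈ 80.74 °C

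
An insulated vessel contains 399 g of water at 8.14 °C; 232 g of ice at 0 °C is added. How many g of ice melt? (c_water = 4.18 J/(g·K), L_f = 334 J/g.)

m_melted ≈ 40.6 g

Cooling the water to 0 °C releases 399×4.18×8.14 = 13576 J.
Melting all 232 g of ice would need 232×334 = 77488 J.
13576 J < 77488 J, so only part of the ice melts and the system sits at 0 °C.
Mass melted = 13576/334 ≈ 40.65 g.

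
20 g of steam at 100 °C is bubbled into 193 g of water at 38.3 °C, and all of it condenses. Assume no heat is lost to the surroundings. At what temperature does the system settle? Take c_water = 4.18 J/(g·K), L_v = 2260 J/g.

Sum of m c ΔT and latent-heat terms is zero:
condense steam: −20·2260 = −45200
  condensed water 100 °C→T: 83.6(T − 100)
  original water: 806.74(T − 38.3)
890.34 T = 45200 + 8360 + 30898 = 84458
T ≈ 94.86 °C — below 100 °C, confirming all the steam condensed.

T_f ≈ 94.9 °C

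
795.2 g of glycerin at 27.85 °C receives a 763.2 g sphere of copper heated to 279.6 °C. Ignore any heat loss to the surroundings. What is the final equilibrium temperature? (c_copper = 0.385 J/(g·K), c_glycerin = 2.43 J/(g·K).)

T_f ≈ 61.1 °C

|Q_copper| = |Q_glycerin|:
763.2×0.385×(279.6 − T) = 795.2×2.43×(T − 27.85)
293.83(279.6 − T) = 1932.3(T − 27.85)
2226.2 T = 135971  ⇒  T ≈ 61.08 °C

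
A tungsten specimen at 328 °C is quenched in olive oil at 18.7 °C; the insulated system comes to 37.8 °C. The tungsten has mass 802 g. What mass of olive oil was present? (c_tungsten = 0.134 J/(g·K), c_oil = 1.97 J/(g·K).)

Heat lost by the tungsten = heat gained by the oil:
802×0.134×(328 − 37.8) = m×1.97×(37.8 − 18.7)
37.63 m = 31187  ⇒  m ≈ 828.9 g

m ≈ 829 g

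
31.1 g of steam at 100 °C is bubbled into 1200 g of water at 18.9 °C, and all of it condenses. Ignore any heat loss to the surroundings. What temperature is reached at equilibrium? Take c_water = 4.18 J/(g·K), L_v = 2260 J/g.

Conservation of energy gives ΣQ = 0:
condense steam: −31.1×2260 = −70286; condensate cools 100→T: 31.1×4.18×(T − 100) = 130(T − 100); water warms: 1200×4.18×(T − 18.9) = 5016(T − 18.9)
5146 T = 70286 + 13000 + 94802 = 178088
T ≈ 34.61 °C, under the boiling point, so the assumption holds.

T_f ≈ 34.6 °C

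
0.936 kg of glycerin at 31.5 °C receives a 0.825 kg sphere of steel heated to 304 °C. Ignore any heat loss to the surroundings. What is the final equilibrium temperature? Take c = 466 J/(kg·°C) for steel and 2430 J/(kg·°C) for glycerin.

T_f ≈ 70.9 °C

|Q_steel| = |Q_glycerin|:
0.825×466×(304 − T) = 0.936×2430×(T − 31.5)
384.45(304 − T) = 2274.5(T − 31.5)
2658.9 T = 188519  ⇒  T ≈ 70.90 °C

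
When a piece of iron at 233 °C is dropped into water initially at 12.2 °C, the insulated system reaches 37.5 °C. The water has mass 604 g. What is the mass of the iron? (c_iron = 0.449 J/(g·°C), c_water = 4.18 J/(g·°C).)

m ≈ 728 g

Taking heat into each body as positive, Σ m c ΔT = 0:
m·0.449·(37.5 − 233) + 604·4.18·(37.5 − 12.2) = 0
-87.78 m = -63875
m = -63875/-87.78 ≈ 727.7 g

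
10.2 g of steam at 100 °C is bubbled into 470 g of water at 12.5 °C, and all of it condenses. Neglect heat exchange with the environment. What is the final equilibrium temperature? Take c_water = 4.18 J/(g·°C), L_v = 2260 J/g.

T_f ≈ 25.8 °C

Net heat exchanged in the isolated system is zero:
latent heat released on condensation: 10.2·2260 = 23052; condensed water 100 °C→T: 42.64(T − 100); water warms: 470·4.18·(T − 12.5) = 1964.6(T − 12.5)
2007.2 T = 23052 + 4263.6 + 24558 = 51873
T ≈ 25.84 °C, under the boiling point, so the assumption holds.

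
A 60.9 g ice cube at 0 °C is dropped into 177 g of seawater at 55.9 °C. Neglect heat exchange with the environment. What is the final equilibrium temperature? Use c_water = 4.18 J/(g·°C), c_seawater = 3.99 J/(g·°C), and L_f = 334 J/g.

Conservation of energy gives ΣQ = 0:
melt ice: 60.9·334 = 20341; warm the meltwater: 254.56 T; seawater cools: 177·3.99·(T − 55.9) = 706.23(T − 55.9)
960.79 T = 39478 − 20341 = 19138
T ≈ 19.92 °C (positive, so assuming full melt was valid).

T_f ≈ 19.9 °C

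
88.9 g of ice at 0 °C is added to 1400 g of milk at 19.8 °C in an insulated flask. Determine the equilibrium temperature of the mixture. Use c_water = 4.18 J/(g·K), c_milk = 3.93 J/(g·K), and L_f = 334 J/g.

T_f ≈ 13.5 °C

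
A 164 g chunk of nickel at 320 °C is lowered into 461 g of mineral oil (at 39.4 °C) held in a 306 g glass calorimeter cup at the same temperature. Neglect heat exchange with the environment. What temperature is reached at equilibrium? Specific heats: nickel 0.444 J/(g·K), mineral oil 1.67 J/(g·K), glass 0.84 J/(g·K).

T_f ≈ 58.0 °C

Net heat exchanged in the isolated system is zero:
164×0.444×(T − 320) + 461×1.67×(T − 39.4) + 306×0.84×(T − 39.4) = 0
1099.7 T = 63761
T = 63761 / 1099.7 = 58 °C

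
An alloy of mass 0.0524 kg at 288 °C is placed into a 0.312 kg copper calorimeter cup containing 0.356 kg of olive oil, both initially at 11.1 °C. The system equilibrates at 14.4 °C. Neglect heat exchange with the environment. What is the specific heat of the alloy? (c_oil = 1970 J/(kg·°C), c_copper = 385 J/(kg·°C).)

Energy conservation, ΣQ = 0:
0.0524·c·(14.4 − 288) + 0.356·1970·(14.4 − 11.1) + 0.312·385·(14.4 − 11.1) = 0
-14.34 c = -2710.8
c = -2710.8/-14.34 ≈ 189.1 J/(kg·°C)

c ≈ 189 J/(kg·°C)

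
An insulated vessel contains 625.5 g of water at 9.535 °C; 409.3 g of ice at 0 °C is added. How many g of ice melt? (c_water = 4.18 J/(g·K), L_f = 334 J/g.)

Cooling the water to 0 °C releases 625.5×4.18×9.535 = 24930 J.
Fully melting the ice requires m_ice L_f = 409.3×334 = 136706 J.
24930 J < 136706 J, so only part of the ice melts and the system sits at 0 °C.
m_melt = 24930 / L_f = 74.64 g.

m_melted ≈ 74.6 g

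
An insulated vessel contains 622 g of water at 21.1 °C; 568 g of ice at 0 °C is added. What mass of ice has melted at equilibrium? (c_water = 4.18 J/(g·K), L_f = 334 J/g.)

Water can give up m c ΔT = 622×4.18×21.1 = 54859 J before reaching 0 °C.
Melting all 568 g of ice would need 568×334 = 189712 J.
That's not enough to melt it all — equilibrium is at 0 °C with ice remaining.
Mass melted = 54859/334 ≈ 164.2 g.

m_melted ≈ 164 g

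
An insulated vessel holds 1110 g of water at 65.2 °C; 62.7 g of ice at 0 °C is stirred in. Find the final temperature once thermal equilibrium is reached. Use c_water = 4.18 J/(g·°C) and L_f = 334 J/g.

T_f ≈ 57.4 °C

Let T be the final temperature. ΣQ_i = 0:
fusion: m_ice L_f = 62.7·334 = 20942; warm the meltwater: 262.09 T; water: 4639.8(T − 65.2)
4901.9 T = 302515 − 20942 = 281573
T ≈ 57.44 °C. Since T > 0 °C, the all-ice-melts assumption holds.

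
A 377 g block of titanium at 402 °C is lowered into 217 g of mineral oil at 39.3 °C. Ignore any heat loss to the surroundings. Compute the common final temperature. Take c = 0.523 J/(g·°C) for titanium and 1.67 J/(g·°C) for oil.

T_f ≈ 167.1 °C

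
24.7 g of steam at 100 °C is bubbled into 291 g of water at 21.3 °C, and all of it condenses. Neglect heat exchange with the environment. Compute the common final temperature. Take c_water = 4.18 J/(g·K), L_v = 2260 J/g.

Net heat exchanged in the isolated system is zero:
steam→water at 100 °C releases m L_v = 24.7·2260 = 55822; condensate cools 100→T: 24.7·4.18·(T − 100) = 103.25(T − 100); water warms: 291·4.18·(T − 21.3) = 1216.4(T − 21.3)
1319.6 T = 55822 + 10325 + 25909 = 92055
T ≈ 69.76 °C, under the boiling point, so the assumption holds.

T_f ≈ 69.8 °C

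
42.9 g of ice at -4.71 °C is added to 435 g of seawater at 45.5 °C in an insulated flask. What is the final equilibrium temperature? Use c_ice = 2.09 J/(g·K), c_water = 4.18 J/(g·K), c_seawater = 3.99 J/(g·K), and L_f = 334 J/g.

Sum of m c ΔT and latent-heat terms is zero:
ice -4.71→0 °C: 42.9·2.09·4.71 = 422.3; latent heat to melt: 42.9·334 = 14329; meltwater 0→T: 42.9·4.18·T = 179.32 T; seawater: 1735.7(T − 45.5)
1915 T = 78972 − 14751 = 64221
T ≈ 33.54 °C — above 0 °C, consistent with complete melting.

T_f ≈ 33.5 °C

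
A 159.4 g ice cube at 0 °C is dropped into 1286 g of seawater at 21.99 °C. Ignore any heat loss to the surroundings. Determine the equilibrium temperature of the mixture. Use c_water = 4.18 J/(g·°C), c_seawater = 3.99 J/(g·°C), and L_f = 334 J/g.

Heat gained plus heat lost sum to zero:
melt ice: 159.4×334 = 53240; meltwater 0→T: 159.4×4.18×T = 666.29 T; seawater: 5131.1(T − 21.99)
5797.4 T = 112834 − 53240 = 59594
T ≈ 10.28 °C — above 0 °C, consistent with complete melting.

T_f ≈ 10.3 °C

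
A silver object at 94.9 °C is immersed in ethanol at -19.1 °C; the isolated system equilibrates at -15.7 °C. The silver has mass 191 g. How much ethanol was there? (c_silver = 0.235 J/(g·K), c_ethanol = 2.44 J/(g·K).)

Heat lost by the silver = heat gained by the ethanol:
191·0.235·(94.9 − -15.7) = m·2.44·(-15.7 − (-19.1))
8.296 m = 4964.3  ⇒  m ≈ 598.4 g

m ≈ 598 g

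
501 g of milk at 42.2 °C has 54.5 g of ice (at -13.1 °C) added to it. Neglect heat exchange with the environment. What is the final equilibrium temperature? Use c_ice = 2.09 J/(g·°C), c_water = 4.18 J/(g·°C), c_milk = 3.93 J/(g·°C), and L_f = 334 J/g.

T_f ≈ 28.9 °C

Setting the total heat transfer to zero:
ice -13.1→0 °C: 54.5×2.09×13.1 = 1492.2
  fusion: m_ice L_f = 54.5×334 = 18203
  warm the meltwater: 227.81 T
  milk: 1968.9(T − 42.2)
2196.7 T = 83089 − 19695 = 63394
T ≈ 28.86 °C — above 0 °C, consistent with complete melting.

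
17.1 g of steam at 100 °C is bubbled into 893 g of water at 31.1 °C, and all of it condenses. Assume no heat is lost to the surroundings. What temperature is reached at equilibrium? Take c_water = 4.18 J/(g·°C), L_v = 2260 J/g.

T_f ≈ 42.6 °C

Energy balance with sensible and latent terms:
condense steam: −17.1·2260 = −38646
  condensate cools 100→T: 17.1·4.18·(T − 100) = 71.48(T − 100)
  original water: 3732.7(T − 31.1)
3804.2 T = 38646 + 7147.8 + 116088 = 161882
T ≈ 42.55 °C (< 100 °C, so full condensation is consistent).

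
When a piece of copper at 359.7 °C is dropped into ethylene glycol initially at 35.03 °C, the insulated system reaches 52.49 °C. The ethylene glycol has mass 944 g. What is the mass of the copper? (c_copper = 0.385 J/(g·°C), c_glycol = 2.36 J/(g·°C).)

m ≈ 329 g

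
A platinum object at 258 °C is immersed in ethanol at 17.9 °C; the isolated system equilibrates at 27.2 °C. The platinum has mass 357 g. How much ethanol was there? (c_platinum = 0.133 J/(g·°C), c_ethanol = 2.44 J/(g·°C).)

m ≈ 483 g

|Q_platinum| = |Q_ethanol|:
357·0.133·(258 − 27.2) = m·2.44·(27.2 − 17.9)
22.69 m = 10959  ⇒  m ≈ 482.9 g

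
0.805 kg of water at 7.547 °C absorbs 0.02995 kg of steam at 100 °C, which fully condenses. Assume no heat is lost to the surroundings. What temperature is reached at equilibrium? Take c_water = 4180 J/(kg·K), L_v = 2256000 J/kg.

Taking heat into each body as positive, Σ m c ΔT = 0:
steam→water at 100 °C releases m L_v = 0.02995×2256000 = 67567
  condensate cools 100→T: 0.02995×4180×(T − 100) = 125.19(T − 100)
  water warms: 0.805×4180×(T − 7.547) = 3364.9(T − 7.547)
3490.1 T = 67567 + 12519 + 25395 = 105481
T ≈ 30.22 °C — below 100 °C, confirming all the steam condensed.

T_f ≈ 30.2 °C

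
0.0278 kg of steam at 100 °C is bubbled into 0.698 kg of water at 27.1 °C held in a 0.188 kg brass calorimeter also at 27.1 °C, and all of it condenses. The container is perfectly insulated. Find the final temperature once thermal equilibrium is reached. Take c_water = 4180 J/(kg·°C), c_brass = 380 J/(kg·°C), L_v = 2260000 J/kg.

Energy conservation, ΣQ = 0:
condense steam: −0.0278×2260000 = −62828; condensed water 100 °C→T: 116.2(T − 100); original water: 2917.6(T − 27.1); brass cup: 0.188×380×(T − 27.1) = 71.44(T − 27.1)
3105.3 T = 62828 + 11620 + 81004 = 155452
T ≈ 50.06 °C, under the boiling point, so the assumption holds.

T_f ≈ 50.1 °C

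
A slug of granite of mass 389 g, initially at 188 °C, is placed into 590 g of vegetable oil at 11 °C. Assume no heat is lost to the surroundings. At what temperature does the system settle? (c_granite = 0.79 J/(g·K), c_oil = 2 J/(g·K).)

T_f ≈ 47.6 °C

Set heat shed by the hot body equal to heat absorbed by the cold body:
389×0.79×(188 − T) = 590×2×(T − 11)
307.31(188 − T) = 1180(T − 11)
1487.3 T = 70754  ⇒  T ≈ 47.57 °C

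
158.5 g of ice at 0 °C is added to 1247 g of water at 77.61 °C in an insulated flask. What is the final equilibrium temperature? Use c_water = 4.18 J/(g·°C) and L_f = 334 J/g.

T_f ≈ 59.8 °C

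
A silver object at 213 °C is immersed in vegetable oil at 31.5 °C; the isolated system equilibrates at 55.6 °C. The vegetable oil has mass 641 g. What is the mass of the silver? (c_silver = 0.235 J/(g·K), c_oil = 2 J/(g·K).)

Setting the total heat transfer to zero:
m·0.235·(55.6 − 213) + 641·2·(55.6 − 31.5) = 0
-36.99 m = -30896
m = -30896/-36.99 ≈ 835.3 g

m ≈ 835 g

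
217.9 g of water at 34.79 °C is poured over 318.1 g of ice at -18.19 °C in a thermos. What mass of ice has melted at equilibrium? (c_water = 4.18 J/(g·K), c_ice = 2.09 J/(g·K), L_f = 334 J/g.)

m_melted ≈ 58.7 g

Cooling the water to 0 °C releases 217.9×4.18×34.79 = 31687 J.
Warming the ice to 0 °C takes 318.1×2.09×18.19 = 12093 J, leaving 19594 J for melting.
Melting all 318.1 g of ice would need 318.1×334 = 106245 J.
That's not enough to melt it all — equilibrium is at 0 °C with ice remaining.
Mass melted = 19594/334 ≈ 58.67 g.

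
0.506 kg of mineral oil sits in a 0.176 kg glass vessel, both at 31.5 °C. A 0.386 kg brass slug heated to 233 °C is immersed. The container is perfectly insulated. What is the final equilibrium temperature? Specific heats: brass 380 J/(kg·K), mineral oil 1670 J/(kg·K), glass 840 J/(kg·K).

T_f ≈ 57.4 °C

Setting the total heat transfer to zero:
0.386×380×(T − 233) + 0.506×1670×(T − 31.5) + 0.176×840×(T − 31.5) = 0
146.68(T − 233) + 845.02(T − 31.5) + 147.84(T − 31.5) = 0
(146.68 + 845.02 + 147.84) T = 146.68×233 + 845.02×31.5 + 147.84×31.5
T ≈ 57.44 °C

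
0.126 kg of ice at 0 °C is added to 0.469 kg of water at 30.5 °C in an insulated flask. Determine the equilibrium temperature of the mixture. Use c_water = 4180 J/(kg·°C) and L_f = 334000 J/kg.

T_f ≈ 7.1 °C

Let T be the final temperature. ΣQ_i = 0:
latent heat to melt: 0.126·334000 = 42084; warm the meltwater: 526.68 T; water cools: 0.469·4180·(T − 30.5) = 1960.4(T − 30.5)
2487.1 T = 59793 − 42084 = 17709
T ≈ 7.12 °C — above 0 °C, consistent with complete melting.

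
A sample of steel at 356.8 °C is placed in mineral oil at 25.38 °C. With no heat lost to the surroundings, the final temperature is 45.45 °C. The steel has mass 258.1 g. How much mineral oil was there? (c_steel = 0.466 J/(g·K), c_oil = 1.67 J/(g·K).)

m ≈ 1120 g

Heat lost by the steel = heat gained by the oil:
258.1×0.466×(356.8 − 45.45) = m×1.67×(45.45 − 25.38)
33.52 m = 37447  ⇒  m ≈ 1117 g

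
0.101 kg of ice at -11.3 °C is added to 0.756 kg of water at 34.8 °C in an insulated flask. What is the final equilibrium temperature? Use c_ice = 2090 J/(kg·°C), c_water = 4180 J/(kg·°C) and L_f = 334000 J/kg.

T_f ≈ 20.6 °C

Taking heat into each body as positive, Σ m c ΔT = 0:
warm ice to 0 °C: 0.101·2090·(0 − (-11.3)) = 2385.3
  fusion: m_ice L_f = 0.101·334000 = 33734
  meltwater 0→T: 0.101·4180·T = 422.18 T
  water: 3160.1(T − 34.8)
3582.3 T = 109971 − 36119 = 73851
T ≈ 20.62 °C — above 0 °C, consistent with complete melting.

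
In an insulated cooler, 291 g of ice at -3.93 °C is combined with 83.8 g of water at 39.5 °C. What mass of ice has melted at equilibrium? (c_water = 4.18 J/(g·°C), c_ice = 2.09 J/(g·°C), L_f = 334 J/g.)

Cooling the water to 0 °C releases 83.8·4.18·39.5 = 13836 J.
Warming the ice to 0 °C takes 291·2.09·3.93 = 2390.2 J, leaving 11446 J for melting.
Fully melting the ice requires m_ice L_f = 291·334 = 97194 J.
11446 J < 97194 J, so only part of the ice melts and the system sits at 0 °C.
Mass melted = 11446/334 ≈ 34.27 g.

m_melted ≈ 34.3 g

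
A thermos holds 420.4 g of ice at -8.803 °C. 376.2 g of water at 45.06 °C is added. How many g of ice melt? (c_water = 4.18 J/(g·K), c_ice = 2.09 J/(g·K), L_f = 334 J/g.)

m_melted ≈ 189 g

Water can give up m c ΔT = 376.2·4.18·45.06 = 70858 J before reaching 0 °C.
Of that, 420.4·2.09·8.803 = 7734.6 J goes to bring the ice to 0 °C, leaving 63123 J.
To melt every bit of ice: 420.4·334 = 140414 J.
That's not enough to melt it all — equilibrium is at 0 °C with ice remaining.
Mass melted = 63123/334 ≈ 189 g.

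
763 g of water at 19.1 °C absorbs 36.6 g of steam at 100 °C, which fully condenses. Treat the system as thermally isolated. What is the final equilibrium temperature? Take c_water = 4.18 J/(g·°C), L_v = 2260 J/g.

T_f ≈ 47.6 °C

Sum of m c ΔT and latent-heat terms is zero:
steam→water at 100 °C releases m L_v = 36.6×2260 = 82716; condensed water 100 °C→T: 152.99(T − 100); water warms: 763×4.18×(T − 19.1) = 3189.3(T − 19.1)
3342.3 T = 82716 + 15299 + 60916 = 158931
T ≈ 47.55 °C (< 100 °C, so full condensation is consistent).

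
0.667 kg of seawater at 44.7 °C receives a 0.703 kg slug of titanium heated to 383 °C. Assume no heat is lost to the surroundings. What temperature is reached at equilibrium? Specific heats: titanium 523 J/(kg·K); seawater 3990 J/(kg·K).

Let T be the final temperature. ΣQ_i = 0:
0.703*523*(T − 383) + 0.667*3990*(T − 44.7) = 0
367.67(T − 383) + 2661.3(T − 44.7) = 0
3029 T = 259779
T ≈ 85.76 °C

T_f ≈ 85.8 °C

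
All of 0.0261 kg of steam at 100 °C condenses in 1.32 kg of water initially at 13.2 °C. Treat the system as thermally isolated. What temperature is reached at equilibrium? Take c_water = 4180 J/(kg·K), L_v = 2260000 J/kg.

T_f ≈ 25.4 °C

Let T be the final temperature. ΣQ_i = 0:
condense steam: −0.0261·2260000 = −58986
  condensed water 100 °C→T: 109.1(T − 100)
  original water: 5517.6(T − 13.2)
5626.7 T = 58986 + 10910 + 72832 = 142728
T ≈ 25.37 °C (< 100 °C, so full condensation is consistent).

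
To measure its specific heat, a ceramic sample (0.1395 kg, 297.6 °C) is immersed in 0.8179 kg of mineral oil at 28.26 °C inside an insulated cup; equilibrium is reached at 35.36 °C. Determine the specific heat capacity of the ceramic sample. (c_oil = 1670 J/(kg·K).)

c ≈ 265 J/(kg·K)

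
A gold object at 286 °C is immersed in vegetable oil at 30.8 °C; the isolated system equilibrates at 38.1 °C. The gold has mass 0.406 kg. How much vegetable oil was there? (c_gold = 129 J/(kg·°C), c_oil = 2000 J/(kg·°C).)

Conservation of energy gives ΣQ = 0:
0.406×129×(38.1 − 286) + m×2000×(38.1 − 30.8) = 0
14600 m = 12984
m = 12984/14600 ≈ 0.8893 kg

m ≈ 0.889 kg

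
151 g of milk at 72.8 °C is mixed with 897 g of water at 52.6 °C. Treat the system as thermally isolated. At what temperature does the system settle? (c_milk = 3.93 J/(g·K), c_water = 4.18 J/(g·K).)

T_f = Σ m_i c_i T_i / Σ m_i c_i:
T_f = (593.43·72.8 + 3749.5·52.6) / (593.43 + 3749.5)
    = 240423 / 4342.9 ≈ 55.36 °C

T_f ≈ 55.4 °C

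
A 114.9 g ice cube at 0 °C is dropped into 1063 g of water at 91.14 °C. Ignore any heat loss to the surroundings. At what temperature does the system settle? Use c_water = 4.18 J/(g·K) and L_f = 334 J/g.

Let T be the final temperature. ΣQ_i = 0:
fusion: m_ice L_f = 114.9·334 = 38377; warm the meltwater: 480.28 T; water: 4443.3(T − 91.14)
4923.6 T = 404966 − 38377 = 366589
T ≈ 74.46 °C (positive, so assuming full melt was valid).

T_f ≈ 74.5 °C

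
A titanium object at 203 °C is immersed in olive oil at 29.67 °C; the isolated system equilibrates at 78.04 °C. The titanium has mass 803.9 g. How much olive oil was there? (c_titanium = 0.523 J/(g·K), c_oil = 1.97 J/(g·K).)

m ≈ 551 g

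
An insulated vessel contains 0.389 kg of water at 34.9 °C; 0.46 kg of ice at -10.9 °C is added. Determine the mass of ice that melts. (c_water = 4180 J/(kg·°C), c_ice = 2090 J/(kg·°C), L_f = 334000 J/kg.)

m_melted ≈ 0.139 kg

Heat available from the water dropping to 0 °C: 0.389·4180·34.9 = 56748 J.
Warming the ice to 0 °C takes 0.46·2090·10.9 = 10479 J, leaving 46269 J for melting.
Melting all 0.46 kg of ice would need 0.46·334000 = 153640 J.
46269 J < 153640 J, so only part of the ice melts and the system sits at 0 °C.
Mass melted = 46269/334000 ≈ 0.1385 kg.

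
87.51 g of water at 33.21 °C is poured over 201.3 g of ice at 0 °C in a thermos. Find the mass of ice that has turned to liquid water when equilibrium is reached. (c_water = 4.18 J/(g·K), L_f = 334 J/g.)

m_melted ≈ 36.4 g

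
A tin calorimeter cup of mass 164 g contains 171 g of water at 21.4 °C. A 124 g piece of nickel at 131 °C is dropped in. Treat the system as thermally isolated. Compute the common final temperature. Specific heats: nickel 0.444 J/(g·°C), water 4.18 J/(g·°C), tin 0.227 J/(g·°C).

T_f ≈ 28.9 °C

Setting the total heat transfer to zero:
124·0.444·(T − 131) + 171·4.18·(T − 21.4) + 164·0.227·(T − 21.4) = 0
(55.06 + 714.78 + 37.23) T = 55.06·131 + 714.78·21.4 + 37.23·21.4
T ≈ 28.88 °C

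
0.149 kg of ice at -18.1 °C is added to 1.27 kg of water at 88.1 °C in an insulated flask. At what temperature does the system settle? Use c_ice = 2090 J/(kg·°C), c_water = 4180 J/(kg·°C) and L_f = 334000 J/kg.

T_f ≈ 69.5 °C

Heat gained plus heat lost sum to zero:
ice -18.1→0 °C: 0.149·2090·18.1 = 5636.5
  latent heat to melt: 0.149·334000 = 49766
  warm the meltwater: 622.82 T
  water cools: 1.27·4180·(T − 88.1) = 5308.6(T − 88.1)
5931.4 T = 467688 − 55403 = 412285
T ≈ 69.51 °C (positive, so assuming full melt was valid).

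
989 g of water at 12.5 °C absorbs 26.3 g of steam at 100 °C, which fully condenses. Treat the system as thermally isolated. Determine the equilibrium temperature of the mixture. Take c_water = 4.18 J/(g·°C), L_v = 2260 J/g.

Setting the total heat transfer to zero:
steam→water at 100 °C releases m L_v = 26.3×2260 = 59438
  condensate cools 100→T: 26.3×4.18×(T − 100) = 109.93(T − 100)
  original water: 4134(T − 12.5)
4244 T = 59438 + 10993 + 51675 = 122107
T ≈ 28.77 °C, under the boiling point, so the assumption holds.

T_f ≈ 28.8 °C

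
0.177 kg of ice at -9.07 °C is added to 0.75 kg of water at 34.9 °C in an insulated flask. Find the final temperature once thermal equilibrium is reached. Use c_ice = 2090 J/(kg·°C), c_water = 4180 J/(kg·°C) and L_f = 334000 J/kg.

Heat gained plus heat lost sum to zero:
warm ice to 0 °C: 0.177×2090×(0 − (-9.07)) = 3355.3
  fusion: m_ice L_f = 0.177×334000 = 59118
  warm the meltwater: 739.86 T
  water: 3135(T − 34.9)
3874.9 T = 109412 − 62473 = 46938
T ≈ 12.11 °C — above 0 °C, consistent with complete melting.

T_f ≈ 12.1 °C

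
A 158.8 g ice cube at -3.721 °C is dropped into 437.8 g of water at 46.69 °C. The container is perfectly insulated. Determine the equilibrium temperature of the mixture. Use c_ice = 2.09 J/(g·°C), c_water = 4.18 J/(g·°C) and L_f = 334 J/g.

Heat gained plus heat lost sum to zero:
warm ice to 0 °C: 158.8·2.09·(0 − (-3.721)) = 1235; melt ice: 158.8·334 = 53039; warm the meltwater: 663.78 T; water: 1830(T − 46.69)
2493.8 T = 85443 − 54274 = 31169
T ≈ 12.50 °C. Since T > 0 °C, the all-ice-melts assumption holds.

T_f ≈ 12.5 °C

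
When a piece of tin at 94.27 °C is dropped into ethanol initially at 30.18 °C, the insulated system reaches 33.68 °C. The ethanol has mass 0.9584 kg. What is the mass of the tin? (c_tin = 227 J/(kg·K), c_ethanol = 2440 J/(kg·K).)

Heat lost by the tin = heat gained by the ethanol:
m·227·(94.27 − 33.68) = 0.9584·2440·(33.68 − 30.18)
13754 m = 8184.7  ⇒  m ≈ 0.5951 kg

m ≈ 0.595 kg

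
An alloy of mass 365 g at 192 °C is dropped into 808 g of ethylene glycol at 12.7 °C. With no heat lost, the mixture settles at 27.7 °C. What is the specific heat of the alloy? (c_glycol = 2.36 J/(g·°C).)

Heat lost by the alloy = heat gained by the glycol:
365×c×(192 − 27.7) = 808×2.36×(27.7 − 12.7)
59970 c = 28603  ⇒  c ≈ 0.477 J/(g·°C)

c ≈ 0.477 J/(g·°C)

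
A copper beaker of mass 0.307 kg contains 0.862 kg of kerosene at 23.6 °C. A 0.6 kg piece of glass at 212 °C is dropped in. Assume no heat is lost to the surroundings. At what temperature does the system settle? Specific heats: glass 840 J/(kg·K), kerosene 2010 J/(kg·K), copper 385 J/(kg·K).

T_f ≈ 63.9 °C

Net heat exchanged in the isolated system is zero:
0.6·840·(T − 212) + 0.862·2010·(T − 23.6) + 0.307·385·(T − 23.6) = 0
504(T − 212) + 1732.6(T − 23.6) + 118.19(T − 23.6) = 0
(504 + 1732.6 + 118.19) T = 504·212 + 1732.6·23.6 + 118.19·23.6
T ≈ 63.92 °C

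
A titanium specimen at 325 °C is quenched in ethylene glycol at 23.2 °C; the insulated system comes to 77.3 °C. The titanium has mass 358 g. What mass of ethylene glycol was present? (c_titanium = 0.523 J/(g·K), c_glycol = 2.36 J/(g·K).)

Conservation of energy gives ΣQ = 0:
358·0.523·(77.3 − 325) + m·2.36·(77.3 − 23.2) = 0
127.68 m = 46378
m = 46378/127.68 ≈ 363.2 g

m ≈ 363 g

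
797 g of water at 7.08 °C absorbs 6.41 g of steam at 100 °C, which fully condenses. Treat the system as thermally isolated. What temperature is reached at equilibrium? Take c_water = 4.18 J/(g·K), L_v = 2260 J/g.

Net heat exchanged in the isolated system is zero:
condense steam: −6.41·2260 = −14487; condensate cools 100→T: 6.41·4.18·(T − 100) = 26.79(T − 100); original water: 3331.5(T − 7.08)
3358.3 T = 14487 + 2679.4 + 23587 = 40753
T ≈ 12.14 °C — below 100 °C, confirming all the steam condensed.

T_f ≈ 12.1 °C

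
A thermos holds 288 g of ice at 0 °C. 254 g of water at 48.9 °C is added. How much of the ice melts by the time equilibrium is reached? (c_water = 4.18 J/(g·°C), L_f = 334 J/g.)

m_melted ≈ 155 g

Water can give up m c ΔT = 254·4.18·48.9 = 51918 J before reaching 0 °C.
Fully melting the ice requires m_ice L_f = 288·334 = 96192 J.
51918 J < 96192 J, so only part of the ice melts and the system sits at 0 °C.
m_melt = 51918 / L_f = 155.4 g.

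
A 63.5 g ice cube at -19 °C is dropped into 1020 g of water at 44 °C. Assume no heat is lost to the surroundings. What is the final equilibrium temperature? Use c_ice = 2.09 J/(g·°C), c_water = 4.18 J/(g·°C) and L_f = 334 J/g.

Taking heat into each body as positive, Σ m c ΔT = 0:
warm ice to 0 °C: 63.5·2.09·(0 − (-19)) = 2521.6
  latent heat to melt: 63.5·334 = 21209
  warm the meltwater: 265.43 T
  water cools: 1020·4.18·(T − 44) = 4263.6(T − 44)
4529 T = 187598 − 23731 = 163868
T ≈ 36.18 °C — above 0 °C, consistent with complete melting.

T_f ≈ 36.2 °C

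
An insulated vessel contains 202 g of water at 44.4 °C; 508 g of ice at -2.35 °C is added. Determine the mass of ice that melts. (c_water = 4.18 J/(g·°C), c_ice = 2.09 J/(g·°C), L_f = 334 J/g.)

m_melted ≈ 105 g

Cooling the water to 0 °C releases 202·4.18·44.4 = 37490 J.
Warming the ice to 0 °C takes 508·2.09·2.35 = 2495 J, leaving 34995 J for melting.
To melt every bit of ice: 508·334 = 169672 J.
Since 34995 < 169672 J, not all the ice melts; equilibrium is at 0 °C.
m_melted·334 = 34995  ⇒  m_melted ≈ 104.8 g.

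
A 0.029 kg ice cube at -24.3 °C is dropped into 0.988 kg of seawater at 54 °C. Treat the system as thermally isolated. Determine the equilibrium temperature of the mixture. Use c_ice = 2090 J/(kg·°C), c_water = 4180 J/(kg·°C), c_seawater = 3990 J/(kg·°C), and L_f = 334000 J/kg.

T_f ≈ 49.6 °C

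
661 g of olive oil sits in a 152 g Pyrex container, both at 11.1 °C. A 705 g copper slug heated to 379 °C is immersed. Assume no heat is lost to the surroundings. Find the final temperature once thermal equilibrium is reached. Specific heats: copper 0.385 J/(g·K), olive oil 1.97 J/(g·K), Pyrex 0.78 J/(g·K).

T_f ≈ 70.1 °C

T_f is the heat-capacity-weighted average of the initial temperatures:
T_f = (271.43·379 + 1302.2·11.1 + 118.56·11.1) / (271.43 + 1302.2 + 118.56)
    = 118640 / 1692.2 ≈ 70.11 °C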